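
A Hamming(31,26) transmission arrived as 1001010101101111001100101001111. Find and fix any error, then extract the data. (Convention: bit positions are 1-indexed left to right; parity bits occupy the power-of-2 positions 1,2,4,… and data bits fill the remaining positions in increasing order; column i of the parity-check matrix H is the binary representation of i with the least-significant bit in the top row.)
Syndrome s = H · r^T (mod 2), r = 1001010101101111001100101001111:
  s[0] = (1010101010101010101010101010101)·(1001010101101111001100101001111) mod 2 = 1+0+0+0+0+0+0+0+0+0+1+0+1+0+1+0+0+0+1+0+0+0+1+0+1+0+0+0+1+0+1 mod 2 = 1
  s[1] = (0110011001100110011001100110011)·(1001010101101111001100101001111) mod 2 = 0+0+0+0+0+1+0+0+0+1+1+0+0+1+1+0+0+0+1+0+0+0+1+0+0+0+0+0+0+1+1 mod 2 = 1
  s[2] = (0001111000011110000111100001111)·(1001010101101111001100101001111) mod 2 = 0+0+0+1+0+1+0+0+0+0+0+0+1+1+1+0+0+0+0+1+0+0+1+0+0+0+0+1+1+1+1 mod 2 = 1
  s[3] = (0000000111111110000000011111111)·(1001010101101111001100101001111) mod 2 = 0+0+0+0+0+0+0+1+0+1+1+0+1+1+1+0+0+0+0+0+0+0+0+0+1+0+0+1+1+1+1 mod 2 = 1
  s[4] = (0000000000000001111111111111111)·(1001010101101111001100101001111) mod 2 = 0+0+0+0+0+0+0+0+0+0+0+0+0+0+0+1+0+0+1+1+0+0+1+0+1+0+0+1+1+1+1 mod 2 = 1
Syndrome = 11111
Column 31 of H equals this syndrome → error at bit 31 (1-indexed).
Flip bit 31: 1001010101101111001100101001111 → 1001010101101111001100101001110
Extract data bits at positions {3,5,6,7,9,10,11,12,13,14,15,17,18,19,20,21,22,23,24,25,26,27,28,29,30,31}: 00100110111001100101001110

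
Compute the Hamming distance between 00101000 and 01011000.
XOR = 01110000, count of 1s = 3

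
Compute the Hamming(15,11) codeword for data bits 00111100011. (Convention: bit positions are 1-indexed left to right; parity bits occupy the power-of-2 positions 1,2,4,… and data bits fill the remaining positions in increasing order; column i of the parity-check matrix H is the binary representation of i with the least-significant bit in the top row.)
Codeword c = d · G (mod 2), d = 00111100011:
  c[0] = d·G[:,0] = (00111100011)·(11011010101) mod 2 = 0+0+0+1+1+0+0+0+0+0+1 mod 2 = 1
  c[1] = d·G[:,1] = (00111100011)·(10110110011) mod 2 = 0+0+1+1+0+1+0+0+0+1+1 mod 2 = 1
  c[2] = d·G[:,2] = (00111100011)·(10000000000) mod 2 = 0+0+0+0+0+0+0+0+0+0+0 mod 2 = 0
  c[3] = d·G[:,3] = (00111100011)·(01110001111) mod 2 = 0+0+1+1+0+0+0+0+0+1+1 mod 2 = 0
  c[4] = d·G[:,4] = (00111100011)·(01000000000) mod 2 = 0+0+0+0+0+0+0+0+0+0+0 mod 2 = 0
  c[5] = d·G[:,5] = (00111100011)·(00100000000) mod 2 = 0+0+1+0+0+0+0+0+0+0+0 mod 2 = 1
  c[6] = d·G[:,6] = (00111100011)·(00010000000) mod 2 = 0+0+0+1+0+0+0+0+0+0+0 mod 2 = 1
  c[7] = d·G[:,7] = (00111100011)·(00001111111) mod 2 = 0+0+0+0+1+1+0+0+0+1+1 mod 2 = 0
  c[8] = d·G[:,8] = (00111100011)·(00001000000) mod 2 = 0+0+0+0+1+0+0+0+0+0+0 mod 2 = 1
  c[9] = d·G[:,9] = (00111100011)·(00000100000) mod 2 = 0+0+0+0+0+1+0+0+0+0+0 mod 2 = 1
  c[10] = d·G[:,10] = (00111100011)·(00000010000) mod 2 = 0+0+0+0+0+0+0+0+0+0+0 mod 2 = 0
  c[11] = d·G[:,11] = (00111100011)·(00000001000) mod 2 = 0+0+0+0+0+0+0+0+0+0+0 mod 2 = 0
  c[12] = d·G[:,12] = (00111100011)·(00000000100) mod 2 = 0+0+0+0+0+0+0+0+0+0+0 mod 2 = 0
  c[13] = d·G[:,13] = (00111100011)·(00000000010) mod 2 = 0+0+0+0+0+0+0+0+0+1+0 mod 2 = 1
  c[14] = d·G[:,14] = (00111100011)·(00000000001) mod 2 = 0+0+0+0+0+0+0+0+0+0+1 mod 2 = 1
Codeword = 110001101100011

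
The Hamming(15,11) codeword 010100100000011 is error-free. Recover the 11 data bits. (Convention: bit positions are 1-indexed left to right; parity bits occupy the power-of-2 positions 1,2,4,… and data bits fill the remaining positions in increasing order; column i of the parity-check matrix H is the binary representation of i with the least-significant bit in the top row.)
Parity bits occupy power-of-2 positions; data bits are at positions {3,5,6,7,9,10,11,12,13,14,15} (1-indexed).
Extract: c[3]=0 c[5]=0 c[6]=0 c[7]=1 c[9]=0 c[10]=0 c[11]=0 c[12]=0 c[13]=0 c[14]=1 c[15]=1
Data = 00010000011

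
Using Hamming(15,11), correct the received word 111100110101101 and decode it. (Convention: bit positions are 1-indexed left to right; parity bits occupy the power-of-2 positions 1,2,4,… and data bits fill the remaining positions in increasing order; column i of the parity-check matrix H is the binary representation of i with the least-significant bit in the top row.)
Syndrome s = H · r^T (mod 2), r = 111100110101101:
  s[0] = (101010101010101)·(111100110101101) mod 2 = 1+0+1+0+0+0+1+0+0+0+0+0+1+0+1 mod 2 = 1
  s[1] = (011001100110011)·(111100110101101) mod 2 = 0+1+1+0+0+0+1+0+0+1+0+0+0+0+1 mod 2 = 1
  s[2] = (000111100001111)·(111100110101101) mod 2 = 0+0+0+1+0+0+1+0+0+0+0+1+1+0+1 mod 2 = 1
  s[3] = (000000011111111)·(111100110101101) mod 2 = 0+0+0+0+0+0+0+1+0+1+0+1+1+0+1 mod 2 = 1
Syndrome = 1111
Column 15 of H equals this syndrome → error at bit 15 (1-indexed).
Flip bit 15: 111100110101101 → 111100110101100
Extract data bits at positions {3,5,6,7,9,10,11,12,13,14,15}: 10010101100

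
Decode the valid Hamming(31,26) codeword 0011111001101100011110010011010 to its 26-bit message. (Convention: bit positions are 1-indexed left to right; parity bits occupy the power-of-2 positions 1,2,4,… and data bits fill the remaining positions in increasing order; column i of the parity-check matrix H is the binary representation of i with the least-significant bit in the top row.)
Parity bits occupy power-of-2 positions; data bits are at positions {3,5,6,7,9,10,11,12,13,14,15,17,18,19,20,21,22,23,24,25,26,27,28,29,30,31} (1-indexed).
Extract: c[3]=1 c[5]=1 c[6]=1 c[7]=1 c[9]=0 c[10]=1 c[11]=1 c[12]=0 c[13]=1 c[14]=1 c[15]=0 c[17]=0 c[18]=1 c[19]=1 c[20]=1 c[21]=1 c[22]=0 c[23]=0 c[24]=1 c[25]=0 c[26]=0 c[27]=1 c[28]=1 c[29]=0 c[30]=1 c[31]=0
Data = 11110110110011110010011010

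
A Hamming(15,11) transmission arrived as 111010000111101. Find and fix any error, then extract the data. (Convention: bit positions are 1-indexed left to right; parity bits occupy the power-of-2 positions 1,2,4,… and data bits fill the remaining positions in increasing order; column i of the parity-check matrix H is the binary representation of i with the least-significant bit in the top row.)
Syndrome s = H · r^T (mod 2), r = 111010000111101:
  s[0] = (101010101010101)·(111010000111101) mod 2 = 1+0+1+0+1+0+0+0+0+0+1+0+1+0+1 mod 2 = 0
  s[1] = (011001100110011)·(111010000111101) mod 2 = 0+1+1+0+0+0+0+0+0+1+1+0+0+0+1 mod 2 = 1
  s[2] = (000111100001111)·(111010000111101) mod 2 = 0+0+0+0+1+0+0+0+0+0+0+1+1+0+1 mod 2 = 0
  s[3] = (000000011111111)·(111010000111101) mod 2 = 0+0+0+0+0+0+0+0+0+1+1+1+1+0+1 mod 2 = 1
Syndrome = 0101
Column 10 of H equals this syndrome → error at bit 10 (1-indexed).
Flip bit 10: 111010000111101 → 111010000011101
Extract data bits at positions {3,5,6,7,9,10,11,12,13,14,15}: 11000011101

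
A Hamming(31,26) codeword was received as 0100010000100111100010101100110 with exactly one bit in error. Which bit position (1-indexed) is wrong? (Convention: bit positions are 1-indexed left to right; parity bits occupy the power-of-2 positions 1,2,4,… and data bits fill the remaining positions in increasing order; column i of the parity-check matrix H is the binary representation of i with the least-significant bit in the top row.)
Syndrome s = H · r^T (mod 2), r = 0100010000100111100010101100110:
  s[0] = (1010101010101010101010101010101)·(0100010000100111100010101100110) mod 2 = 0+0+0+0+0+0+0+0+0+0+1+0+0+0+1+0+1+0+0+0+1+0+1+0+1+0+0+0+1+0+0 mod 2 = 1
  s[1] = (0110011001100110011001100110011)·(0100010000100111100010101100110) mod 2 = 0+1+0+0+0+1+0+0+0+0+1+0+0+1+1+0+0+0+0+0+0+0+1+0+0+1+0+0+0+1+0 mod 2 = 0
  s[2] = (0001111000011110000111100001111)·(0100010000100111100010101100110) mod 2 = 0+0+0+0+0+1+0+0+0+0+0+0+0+1+1+0+0+0+0+0+1+0+1+0+0+0+0+0+1+1+0 mod 2 = 1
  s[3] = (0000000111111110000000011111111)·(0100010000100111100010101100110) mod 2 = 0+0+0+0+0+0+0+0+0+0+1+0+0+1+1+0+0+0+0+0+0+0+0+0+1+1+0+0+1+1+0 mod 2 = 1
  s[4] = (0000000000000001111111111111111)·(0100010000100111100010101100110) mod 2 = 0+0+0+0+0+0+0+0+0+0+0+0+0+0+0+1+1+0+0+0+1+0+1+0+1+1+0+0+1+1+0 mod 2 = 0
Syndrome = 10110
Column i of H is the binary representation of i, so the syndrome is the binary index of the flipped bit.
Read s = 10110 with s[0] as LSB: 1·2^0 + 0·2^1 + 1·2^2 + 1·2^3 + 0·2^4 = 13.
Error is at bit position 13.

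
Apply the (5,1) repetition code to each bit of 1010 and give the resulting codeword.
Repeat each bit 5× and concatenate:
1→11111  0→00000  1→11111  0→00000
Codeword = 11111000001111100000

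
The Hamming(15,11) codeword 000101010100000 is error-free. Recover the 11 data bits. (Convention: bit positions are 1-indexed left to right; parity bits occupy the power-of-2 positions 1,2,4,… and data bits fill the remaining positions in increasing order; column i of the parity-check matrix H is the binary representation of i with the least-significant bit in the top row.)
Parity bits occupy power-of-2 positions; data bits are at positions {3,5,6,7,9,10,11,12,13,14,15} (1-indexed).
Extract: c[3]=0 c[5]=0 c[6]=1 c[7]=0 c[9]=0 c[10]=1 c[11]=0 c[12]=0 c[13]=0 c[14]=0 c[15]=0
Data = 00100100000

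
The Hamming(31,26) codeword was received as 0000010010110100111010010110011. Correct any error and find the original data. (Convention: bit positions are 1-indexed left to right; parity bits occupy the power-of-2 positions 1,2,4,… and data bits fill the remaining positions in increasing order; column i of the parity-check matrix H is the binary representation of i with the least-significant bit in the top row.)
Syndrome s = H · r^T (mod 2), r = 0000010010110100111010010110011:
  s[0] = (1010101010101010101010101010101)·(0000010010110100111010010110011) mod 2 = 0+0+0+0+0+0+0+0+1+0+1+0+0+0+0+0+1+0+1+0+1+0+0+0+0+0+1+0+0+0+1 mod 2 = 1
  s[1] = (0110011001100110011001100110011)·(0000010010110100111010010110011) mod 2 = 0+0+0+0+0+1+0+0+0+0+1+0+0+1+0+0+0+1+1+0+0+0+0+0+0+1+1+0+0+1+1 mod 2 = 1
  s[2] = (0001111000011110000111100001111)·(0000010010110100111010010110011) mod 2 = 0+0+0+0+0+1+0+0+0+0+0+1+0+1+0+0+0+0+0+0+1+0+0+0+0+0+0+0+0+1+1 mod 2 = 0
  s[3] = (0000000111111110000000011111111)·(0000010010110100111010010110011) mod 2 = 0+0+0+0+0+0+0+0+1+0+1+1+0+1+0+0+0+0+0+0+0+0+0+1+0+1+1+0+0+1+1 mod 2 = 1
  s[4] = (0000000000000001111111111111111)·(0000010010110100111010010110011) mod 2 = 0+0+0+0+0+0+0+0+0+0+0+0+0+0+0+0+1+1+1+0+1+0+0+1+0+1+1+0+0+1+1 mod 2 = 1
Syndrome = 11011
Column 27 of H equals this syndrome → error at bit 27 (1-indexed).
Flip bit 27: 0000010010110100111010010110011 → 0000010010110100111010010100011
Extract data bits at positions {3,5,6,7,9,10,11,12,13,14,15,17,18,19,20,21,22,23,24,25,26,27,28,29,30,31}: 00101011010111010010100011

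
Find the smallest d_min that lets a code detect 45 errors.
Detecting e errors requires d_min ≥ e + 1 = 45 + 1 = 46.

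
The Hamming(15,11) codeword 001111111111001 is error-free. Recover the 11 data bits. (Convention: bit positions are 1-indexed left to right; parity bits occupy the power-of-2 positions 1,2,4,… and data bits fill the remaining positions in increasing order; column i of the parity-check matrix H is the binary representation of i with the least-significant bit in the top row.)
Parity bits occupy power-of-2 positions; data bits are at positions {3,5,6,7,9,10,11,12,13,14,15} (1-indexed).
Extract: c[3]=1 c[5]=1 c[6]=1 c[7]=1 c[9]=1 c[10]=1 c[11]=1 c[12]=1 c[13]=0 c[14]=0 c[15]=1
Data = 11111111001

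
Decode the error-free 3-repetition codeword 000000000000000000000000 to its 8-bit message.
Split into 3-bit blocks: 000 000 000 000 000 000 000 000
Data = 00000000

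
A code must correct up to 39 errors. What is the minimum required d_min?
Correcting t errors requires d_min ≥ 2t + 1 = 2·39 + 1 = 79.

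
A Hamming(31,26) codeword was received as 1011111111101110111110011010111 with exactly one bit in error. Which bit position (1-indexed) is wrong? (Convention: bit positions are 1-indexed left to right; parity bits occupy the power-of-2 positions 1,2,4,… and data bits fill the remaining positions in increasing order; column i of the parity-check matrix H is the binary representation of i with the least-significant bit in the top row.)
Syndrome s = H · r^T (mod 2), r = 1011111111101110111110011010111:
  s[0] = (1010101010101010101010101010101)·(1011111111101110111110011010111) mod 2 = 1+0+1+0+1+0+1+0+1+0+1+0+1+0+1+0+1+0+1+0+1+0+0+0+1+0+1+0+1+0+1 mod 2 = 1
  s[1] = (0110011001100110011001100110011)·(1011111111101110111110011010111) mod 2 = 0+0+1+0+0+1+1+0+0+1+1+0+0+1+1+0+0+1+1+0+0+0+0+0+0+0+1+0+0+1+1 mod 2 = 0
  s[2] = (0001111000011110000111100001111)·(1011111111101110111110011010111) mod 2 = 0+0+0+1+1+1+1+0+0+0+0+0+1+1+1+0+0+0+0+1+1+0+0+0+0+0+0+0+1+1+1 mod 2 = 0
  s[3] = (0000000111111110000000011111111)·(1011111111101110111110011010111) mod 2 = 0+0+0+0+0+0+0+1+1+1+1+0+1+1+1+0+0+0+0+0+0+0+0+1+1+0+1+0+1+1+1 mod 2 = 1
  s[4] = (0000000000000001111111111111111)·(1011111111101110111110011010111) mod 2 = 0+0+0+0+0+0+0+0+0+0+0+0+0+0+0+0+1+1+1+1+1+0+0+1+1+0+1+0+1+1+1 mod 2 = 1
Syndrome = 10011
Column i of H is the binary representation of i, so the syndrome is the binary index of the flipped bit.
Read s = 10011 with s[0] as LSB: 1·2^0 + 0·2^1 + 0·2^2 + 1·2^3 + 1·2^4 = 25.
Error is at bit position 25.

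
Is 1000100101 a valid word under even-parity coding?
Sum of all bits: 1+0+0+0+1+0+0+1+0+1 = 4; 4 mod 2 = 0. Result is 0 → valid parity.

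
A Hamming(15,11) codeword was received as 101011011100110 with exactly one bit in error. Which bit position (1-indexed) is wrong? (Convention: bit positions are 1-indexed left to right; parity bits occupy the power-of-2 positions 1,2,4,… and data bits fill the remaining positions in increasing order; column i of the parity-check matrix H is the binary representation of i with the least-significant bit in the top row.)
Syndrome s = H · r^T (mod 2), r = 101011011100110:
  s[0] = (101010101010101)·(101011011100110) mod 2 = 1+0+1+0+1+0+0+0+1+0+0+0+1+0+0 mod 2 = 1
  s[1] = (011001100110011)·(101011011100110) mod 2 = 0+0+1+0+0+1+0+0+0+1+0+0+0+1+0 mod 2 = 0
  s[2] = (000111100001111)·(101011011100110) mod 2 = 0+0+0+0+1+1+0+0+0+0+0+0+1+1+0 mod 2 = 0
  s[3] = (000000011111111)·(101011011100110) mod 2 = 0+0+0+0+0+0+0+1+1+1+0+0+1+1+0 mod 2 = 1
Syndrome = 1001
Column i of H is the binary representation of i, so the syndrome is the binary index of the flipped bit.
Read s = 1001 with s[0] as LSB: 1·2^0 + 0·2^1 + 0·2^2 + 1·2^3 = 9.
Error is at bit position 9.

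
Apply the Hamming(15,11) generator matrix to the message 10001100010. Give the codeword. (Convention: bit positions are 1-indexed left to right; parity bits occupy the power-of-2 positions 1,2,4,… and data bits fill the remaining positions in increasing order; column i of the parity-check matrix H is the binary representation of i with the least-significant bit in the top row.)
Codeword c = d · G (mod 2), d = 10001100010:
  c[0] = d·G[:,0] = (10001100010)·(11011010101) mod 2 = 1+0+0+0+1+0+0+0+0+0+0 mod 2 = 0
  c[1] = d·G[:,1] = (10001100010)·(10110110011) mod 2 = 1+0+0+0+0+1+0+0+0+1+0 mod 2 = 1
  c[2] = d·G[:,2] = (10001100010)·(10000000000) mod 2 = 1+0+0+0+0+0+0+0+0+0+0 mod 2 = 1
  c[3] = d·G[:,3] = (10001100010)·(01110001111) mod 2 = 0+0+0+0+0+0+0+0+0+1+0 mod 2 = 1
  c[4] = d·G[:,4] = (10001100010)·(01000000000) mod 2 = 0+0+0+0+0+0+0+0+0+0+0 mod 2 = 0
  c[5] = d·G[:,5] = (10001100010)·(00100000000) mod 2 = 0+0+0+0+0+0+0+0+0+0+0 mod 2 = 0
  c[6] = d·G[:,6] = (10001100010)·(00010000000) mod 2 = 0+0+0+0+0+0+0+0+0+0+0 mod 2 = 0
  c[7] = d·G[:,7] = (10001100010)·(00001111111) mod 2 = 0+0+0+0+1+1+0+0+0+1+0 mod 2 = 1
  c[8] = d·G[:,8] = (10001100010)·(00001000000) mod 2 = 0+0+0+0+1+0+0+0+0+0+0 mod 2 = 1
  c[9] = d·G[:,9] = (10001100010)·(00000100000) mod 2 = 0+0+0+0+0+1+0+0+0+0+0 mod 2 = 1
  c[10] = d·G[:,10] = (10001100010)·(00000010000) mod 2 = 0+0+0+0+0+0+0+0+0+0+0 mod 2 = 0
  c[11] = d·G[:,11] = (10001100010)·(00000001000) mod 2 = 0+0+0+0+0+0+0+0+0+0+0 mod 2 = 0
  c[12] = d·G[:,12] = (10001100010)·(00000000100) mod 2 = 0+0+0+0+0+0+0+0+0+0+0 mod 2 = 0
  c[13] = d·G[:,13] = (10001100010)·(00000000010) mod 2 = 0+0+0+0+0+0+0+0+0+1+0 mod 2 = 1
  c[14] = d·G[:,14] = (10001100010)·(00000000001) mod 2 = 0+0+0+0+0+0+0+0+0+0+0 mod 2 = 0
Codeword = 011100011100010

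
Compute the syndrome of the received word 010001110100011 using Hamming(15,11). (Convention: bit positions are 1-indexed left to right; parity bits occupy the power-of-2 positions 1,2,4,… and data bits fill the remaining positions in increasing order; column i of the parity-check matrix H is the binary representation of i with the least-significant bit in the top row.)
Syndrome s = H · r^T (mod 2), r = 010001110100011:
  s[0] = (101010101010101)·(010001110100011) mod 2 = 0+0+0+0+0+0+1+0+0+0+0+0+0+0+1 mod 2 = 0
  s[1] = (011001100110011)·(010001110100011) mod 2 = 0+1+0+0+0+1+1+0+0+1+0+0+0+1+1 mod 2 = 0
  s[2] = (000111100001111)·(010001110100011) mod 2 = 0+0+0+0+0+1+1+0+0+0+0+0+0+1+1 mod 2 = 0
  s[3] = (000000011111111)·(010001110100011) mod 2 = 0+0+0+0+0+0+0+1+0+1+0+0+0+1+1 mod 2 = 0
Syndrome = 0000
s = 0: no error detected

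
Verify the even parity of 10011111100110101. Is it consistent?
Sum of all bits: 1+0+0+1+1+1+1+1+1+0+0+1+1+0+1+0+1 = 11; 11 mod 2 = 1. Result is 1 → parity error detected.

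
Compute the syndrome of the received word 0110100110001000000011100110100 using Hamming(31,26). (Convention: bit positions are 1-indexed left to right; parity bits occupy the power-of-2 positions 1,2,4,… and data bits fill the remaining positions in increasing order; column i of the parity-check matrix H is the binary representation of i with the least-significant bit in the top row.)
Syndrome s = H · r^T (mod 2), r = 0110100110001000000011100110100:
  s[0] = (1010101010101010101010101010101)·(0110100110001000000011100110100) mod 2 = 0+0+1+0+1+0+0+0+1+0+0+0+1+0+0+0+0+0+0+0+1+0+1+0+0+0+1+0+1+0+0 mod 2 = 0
  s[1] = (0110011001100110011001100110011)·(0110100110001000000011100110100) mod 2 = 0+1+1+0+0+0+0+0+0+0+0+0+0+0+0+0+0+0+0+0+0+1+1+0+0+1+1+0+0+0+0 mod 2 = 0
  s[2] = (0001111000011110000111100001111)·(0110100110001000000011100110100) mod 2 = 0+0+0+0+1+0+0+0+0+0+0+0+1+0+0+0+0+0+0+0+1+1+1+0+0+0+0+0+1+0+0 mod 2 = 0
  s[3] = (0000000111111110000000011111111)·(0110100110001000000011100110100) mod 2 = 0+0+0+0+0+0+0+1+1+0+0+0+1+0+0+0+0+0+0+0+0+0+0+0+0+1+1+0+1+0+0 mod 2 = 0
  s[4] = (0000000000000001111111111111111)·(0110100110001000000011100110100) mod 2 = 0+0+0+0+0+0+0+0+0+0+0+0+0+0+0+0+0+0+0+0+1+1+1+0+0+1+1+0+1+0+0 mod 2 = 0
Syndrome = 00000
s = 0: no error detected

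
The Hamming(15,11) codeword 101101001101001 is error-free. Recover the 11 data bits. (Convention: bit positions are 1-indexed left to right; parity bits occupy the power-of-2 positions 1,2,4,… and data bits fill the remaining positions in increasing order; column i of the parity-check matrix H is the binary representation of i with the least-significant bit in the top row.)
Parity bits occupy power-of-2 positions; data bits are at positions {3,5,6,7,9,10,11,12,13,14,15} (1-indexed).
Extract: c[3]=1 c[5]=0 c[6]=1 c[7]=0 c[9]=1 c[10]=1 c[11]=0 c[12]=1 c[13]=0 c[14]=0 c[15]=1
Data = 10101101001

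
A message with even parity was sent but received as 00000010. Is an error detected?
Sum of received bits: 0+0+0+0+0+0+1+0 = 1; 1 mod 2 = 1. Result is 1 ≠ 0 → error detected.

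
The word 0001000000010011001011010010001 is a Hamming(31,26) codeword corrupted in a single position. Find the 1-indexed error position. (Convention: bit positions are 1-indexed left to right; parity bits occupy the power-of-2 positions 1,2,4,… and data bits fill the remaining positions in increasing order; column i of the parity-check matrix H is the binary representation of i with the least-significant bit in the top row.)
Syndrome s = H · r^T (mod 2), r = 0001000000010011001011010010001:
  s[0] = (1010101010101010101010101010101)·(0001000000010011001011010010001) mod 2 = 0+0+0+0+0+0+0+0+0+0+0+0+0+0+1+0+0+0+1+0+1+0+0+0+0+0+1+0+0+0+1 mod 2 = 1
  s[1] = (0110011001100110011001100110011)·(0001000000010011001011010010001) mod 2 = 0+0+0+0+0+0+0+0+0+0+0+0+0+0+1+0+0+0+1+0+0+1+0+0+0+0+1+0+0+0+1 mod 2 = 1
  s[2] = (0001111000011110000111100001111)·(0001000000010011001011010010001) mod 2 = 0+0+0+1+0+0+0+0+0+0+0+1+0+0+1+0+0+0+0+0+1+1+0+0+0+0+0+0+0+0+1 mod 2 = 0
  s[3] = (0000000111111110000000011111111)·(0001000000010011001011010010001) mod 2 = 0+0+0+0+0+0+0+0+0+0+0+1+0+0+1+0+0+0+0+0+0+0+0+1+0+0+1+0+0+0+1 mod 2 = 1
  s[4] = (0000000000000001111111111111111)·(0001000000010011001011010010001) mod 2 = 0+0+0+0+0+0+0+0+0+0+0+0+0+0+0+1+0+0+1+0+1+1+0+1+0+0+1+0+0+0+1 mod 2 = 1
Syndrome = 11011
Column i of H is the binary representation of i, so the syndrome is the binary index of the flipped bit.
Read s = 11011 with s[0] as LSB: 1·2^0 + 1·2^1 + 0·2^2 + 1·2^3 + 1·2^4 = 27.
Error is at bit position 27.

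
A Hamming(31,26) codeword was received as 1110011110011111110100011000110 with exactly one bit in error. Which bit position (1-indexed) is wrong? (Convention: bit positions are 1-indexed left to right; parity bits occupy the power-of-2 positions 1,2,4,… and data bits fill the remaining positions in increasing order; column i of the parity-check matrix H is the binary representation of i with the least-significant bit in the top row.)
Syndrome s = H · r^T (mod 2), r = 1110011110011111110100011000110:
  s[0] = (1010101010101010101010101010101)·(1110011110011111110100011000110) mod 2 = 1+0+1+0+0+0+1+0+1+0+0+0+1+0+1+0+1+0+0+0+0+0+0+0+1+0+0+0+1+0+0 mod 2 = 1
  s[1] = (0110011001100110011001100110011)·(1110011110011111110100011000110) mod 2 = 0+1+1+0+0+1+1+0+0+0+0+0+0+1+1+0+0+1+0+0+0+0+0+0+0+0+0+0+0+1+0 mod 2 = 0
  s[2] = (0001111000011110000111100001111)·(1110011110011111110100011000110) mod 2 = 0+0+0+0+0+1+1+0+0+0+0+1+1+1+1+0+0+0+0+1+0+0+0+0+0+0+0+0+1+1+0 mod 2 = 1
  s[3] = (0000000111111110000000011111111)·(1110011110011111110100011000110) mod 2 = 0+0+0+0+0+0+0+1+1+0+0+1+1+1+1+0+0+0+0+0+0+0+0+1+1+0+0+0+1+1+0 mod 2 = 0
  s[4] = (0000000000000001111111111111111)·(1110011110011111110100011000110) mod 2 = 0+0+0+0+0+0+0+0+0+0+0+0+0+0+0+1+1+1+0+1+0+0+0+1+1+0+0+0+1+1+0 mod 2 = 0
Syndrome = 10100
Column i of H is the binary representation of i, so the syndrome is the binary index of the flipped bit.
Read s = 10100 with s[0] as LSB: 1·2^0 + 0·2^1 + 1·2^2 + 0·2^3 + 0·2^4 = 5.
Error is at bit position 5.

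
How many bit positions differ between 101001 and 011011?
XOR = 110010, count of 1s = 3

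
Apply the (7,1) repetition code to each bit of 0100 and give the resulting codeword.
Repeat each bit 7× and concatenate:
0→0000000  1→1111111  0→0000000  0→0000000
Codeword = 0000000111111100000000000000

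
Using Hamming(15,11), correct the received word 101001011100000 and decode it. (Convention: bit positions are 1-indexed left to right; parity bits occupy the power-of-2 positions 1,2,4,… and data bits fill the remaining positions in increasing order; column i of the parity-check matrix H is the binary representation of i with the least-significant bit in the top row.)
Syndrome s = H · r^T (mod 2), r = 101001011100000:
  s[0] = (101010101010101)·(101001011100000) mod 2 = 1+0+1+0+0+0+0+0+1+0+0+0+0+0+0 mod 2 = 1
  s[1] = (011001100110011)·(101001011100000) mod 2 = 0+0+1+0+0+1+0+0+0+1+0+0+0+0+0 mod 2 = 1
  s[2] = (000111100001111)·(101001011100000) mod 2 = 0+0+0+0+0+1+0+0+0+0+0+0+0+0+0 mod 2 = 1
  s[3] = (000000011111111)·(101001011100000) mod 2 = 0+0+0+0+0+0+0+1+1+1+0+0+0+0+0 mod 2 = 1
Syndrome = 1111
Column 15 of H equals this syndrome → error at bit 15 (1-indexed).
Flip bit 15: 101001011100000 → 101001011100001
Extract data bits at positions {3,5,6,7,9,10,11,12,13,14,15}: 10101100001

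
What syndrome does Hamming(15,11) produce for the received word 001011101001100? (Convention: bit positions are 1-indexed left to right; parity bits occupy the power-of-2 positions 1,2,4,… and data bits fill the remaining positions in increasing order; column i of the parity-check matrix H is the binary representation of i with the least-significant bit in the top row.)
Syndrome s = H · r^T (mod 2), r = 001011101001100:
  s[0] = (101010101010101)·(001011101001100) mod 2 = 0+0+1+0+1+0+1+0+1+0+0+0+1+0+0 mod 2 = 1
  s[1] = (011001100110011)·(001011101001100) mod 2 = 0+0+1+0+0+1+1+0+0+0+0+0+0+0+0 mod 2 = 1
  s[2] = (000111100001111)·(001011101001100) mod 2 = 0+0+0+0+1+1+1+0+0+0+0+1+1+0+0 mod 2 = 1
  s[3] = (000000011111111)·(001011101001100) mod 2 = 0+0+0+0+0+0+0+0+1+0+0+1+1+0+0 mod 2 = 1
Syndrome = 1111
Non-zero syndrome: error at position 15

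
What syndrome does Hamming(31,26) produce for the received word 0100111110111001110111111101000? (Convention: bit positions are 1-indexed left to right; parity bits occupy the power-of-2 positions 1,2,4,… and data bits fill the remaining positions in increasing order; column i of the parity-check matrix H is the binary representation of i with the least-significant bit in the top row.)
Syndrome s = H · r^T (mod 2), r = 0100111110111001110111111101000:
  s[0] = (1010101010101010101010101010101)·(0100111110111001110111111101000) mod 2 = 0+0+0+0+1+0+1+0+1+0+1+0+1+0+0+0+1+0+0+0+1+0+1+0+1+0+0+0+0+0+0 mod 2 = 1
  s[1] = (0110011001100110011001100110011)·(0100111110111001110111111101000) mod 2 = 0+1+0+0+0+1+1+0+0+0+1+0+0+0+0+0+0+1+0+0+0+1+1+0+0+1+0+0+0+0+0 mod 2 = 0
  s[2] = (0001111000011110000111100001111)·(0100111110111001110111111101000) mod 2 = 0+0+0+0+1+1+1+0+0+0+0+1+1+0+0+0+0+0+0+1+1+1+1+0+0+0+0+1+0+0+0 mod 2 = 0
  s[3] = (0000000111111110000000011111111)·(0100111110111001110111111101000) mod 2 = 0+0+0+0+0+0+0+1+1+0+1+1+1+0+0+0+0+0+0+0+0+0+0+1+1+1+0+1+0+0+0 mod 2 = 1
  s[4] = (0000000000000001111111111111111)·(0100111110111001110111111101000) mod 2 = 0+0+0+0+0+0+0+0+0+0+0+0+0+0+0+1+1+1+0+1+1+1+1+1+1+1+0+1+0+0+0 mod 2 = 1
Syndrome = 10011
Non-zero syndrome: error at position 25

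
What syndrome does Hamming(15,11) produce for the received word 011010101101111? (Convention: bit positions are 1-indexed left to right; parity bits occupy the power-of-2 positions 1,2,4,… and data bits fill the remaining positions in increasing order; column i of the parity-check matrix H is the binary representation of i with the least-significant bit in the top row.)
Syndrome s = H · r^T (mod 2), r = 011010101101111:
  s[0] = (101010101010101)·(011010101101111) mod 2 = 0+0+1+0+1+0+1+0+1+0+0+0+1+0+1 mod 2 = 0
  s[1] = (011001100110011)·(011010101101111) mod 2 = 0+1+1+0+0+0+1+0+0+1+0+0+0+1+1 mod 2 = 0
  s[2] = (000111100001111)·(011010101101111) mod 2 = 0+0+0+0+1+0+1+0+0+0+0+1+1+1+1 mod 2 = 0
  s[3] = (000000011111111)·(011010101101111) mod 2 = 0+0+0+0+0+0+0+0+1+1+0+1+1+1+1 mod 2 = 0
Syndrome = 0000
s = 0: no error detected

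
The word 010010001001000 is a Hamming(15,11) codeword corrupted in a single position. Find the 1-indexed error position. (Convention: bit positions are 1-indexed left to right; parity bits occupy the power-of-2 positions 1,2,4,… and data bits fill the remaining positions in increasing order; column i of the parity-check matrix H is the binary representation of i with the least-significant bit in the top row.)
Syndrome s = H · r^T (mod 2), r = 010010001001000:
  s[0] = (101010101010101)·(010010001001000) mod 2 = 0+0+0+0+1+0+0+0+1+0+0+0+0+0+0 mod 2 = 0
  s[1] = (011001100110011)·(010010001001000) mod 2 = 0+1+0+0+0+0+0+0+0+0+0+0+0+0+0 mod 2 = 1
  s[2] = (000111100001111)·(010010001001000) mod 2 = 0+0+0+0+1+0+0+0+0+0+0+1+0+0+0 mod 2 = 0
  s[3] = (000000011111111)·(010010001001000) mod 2 = 0+0+0+0+0+0+0+0+1+0+0+1+0+0+0 mod 2 = 0
Syndrome = 0100
Column i of H is the binary representation of i, so the syndrome is the binary index of the flipped bit.
Read s = 0100 with s[0] as LSB: 0·2^0 + 1·2^1 + 0·2^2 + 0·2^3 = 2.
Error is at bit position 2.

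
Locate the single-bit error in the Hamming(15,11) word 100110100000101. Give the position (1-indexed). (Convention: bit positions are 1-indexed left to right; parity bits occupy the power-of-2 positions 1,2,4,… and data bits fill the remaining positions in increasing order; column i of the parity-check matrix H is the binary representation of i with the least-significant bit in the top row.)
Syndrome s = H · r^T (mod 2), r = 100110100000101:
  s[0] = (101010101010101)·(100110100000101) mod 2 = 1+0+0+0+1+0+1+0+0+0+0+0+1+0+1 mod 2 = 1
  s[1] = (011001100110011)·(100110100000101) mod 2 = 0+0+0+0+0+0+1+0+0+0+0+0+0+0+1 mod 2 = 0
  s[2] = (000111100001111)·(100110100000101) mod 2 = 0+0+0+1+1+0+1+0+0+0+0+0+1+0+1 mod 2 = 1
  s[3] = (000000011111111)·(100110100000101) mod 2 = 0+0+0+0+0+0+0+0+0+0+0+0+1+0+1 mod 2 = 0
Syndrome = 1010
Column i of H is the binary representation of i, so the syndrome is the binary index of the flipped bit.
Read s = 1010 with s[0] as LSB: 1·2^0 + 0·2^1 + 1·2^2 + 0·2^3 = 5.
Error is at bit position 5.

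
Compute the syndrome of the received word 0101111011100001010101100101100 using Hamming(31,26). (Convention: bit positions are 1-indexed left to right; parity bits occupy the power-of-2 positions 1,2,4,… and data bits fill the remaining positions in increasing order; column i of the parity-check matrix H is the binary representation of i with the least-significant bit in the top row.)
Syndrome s = H · r^T (mod 2), r = 0101111011100001010101100101100:
  s[0] = (1010101010101010101010101010101)·(0101111011100001010101100101100) mod 2 = 0+0+0+0+1+0+1+0+1+0+1+0+0+0+0+0+0+0+0+0+0+0+1+0+0+0+0+0+1+0+0 mod 2 = 0
  s[1] = (0110011001100110011001100110011)·(0101111011100001010101100101100) mod 2 = 0+1+0+0+0+1+1+0+0+1+1+0+0+0+0+0+0+1+0+0+0+1+1+0+0+1+0+0+0+0+0 mod 2 = 1
  s[2] = (0001111000011110000111100001111)·(0101111011100001010101100101100) mod 2 = 0+0+0+1+1+1+1+0+0+0+0+0+0+0+0+0+0+0+0+1+0+1+1+0+0+0+0+1+1+0+0 mod 2 = 1
  s[3] = (0000000111111110000000011111111)·(0101111011100001010101100101100) mod 2 = 0+0+0+0+0+0+0+0+1+1+1+0+0+0+0+0+0+0+0+0+0+0+0+0+0+1+0+1+1+0+0 mod 2 = 0
  s[4] = (0000000000000001111111111111111)·(0101111011100001010101100101100) mod 2 = 0+0+0+0+0+0+0+0+0+0+0+0+0+0+0+1+0+1+0+1+0+1+1+0+0+1+0+1+1+0+0 mod 2 = 0
Syndrome = 01100
Non-zero syndrome: error at position 6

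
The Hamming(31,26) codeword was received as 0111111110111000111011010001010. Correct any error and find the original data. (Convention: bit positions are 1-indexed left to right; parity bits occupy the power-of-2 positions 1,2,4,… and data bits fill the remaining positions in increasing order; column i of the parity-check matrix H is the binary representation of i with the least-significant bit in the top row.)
Syndrome s = H · r^T (mod 2), r = 0111111110111000111011010001010:
  s[0] = (1010101010101010101010101010101)·(0111111110111000111011010001010) mod 2 = 0+0+1+0+1+0+1+0+1+0+1+0+1+0+0+0+1+0+1+0+1+0+0+0+0+0+0+0+0+0+0 mod 2 = 1
  s[1] = (0110011001100110011001100110011)·(0111111110111000111011010001010) mod 2 = 0+1+1+0+0+1+1+0+0+0+1+0+0+0+0+0+0+1+1+0+0+1+0+0+0+0+0+0+0+1+0 mod 2 = 1
  s[2] = (0001111000011110000111100001111)·(0111111110111000111011010001010) mod 2 = 0+0+0+1+1+1+1+0+0+0+0+1+1+0+0+0+0+0+0+0+1+1+0+0+0+0+0+1+0+1+0 mod 2 = 0
  s[3] = (0000000111111110000000011111111)·(0111111110111000111011010001010) mod 2 = 0+0+0+0+0+0+0+1+1+0+1+1+1+0+0+0+0+0+0+0+0+0+0+1+0+0+0+1+0+1+0 mod 2 = 0
  s[4] = (0000000000000001111111111111111)·(0111111110111000111011010001010) mod 2 = 0+0+0+0+0+0+0+0+0+0+0+0+0+0+0+0+1+1+1+0+1+1+0+1+0+0+0+1+0+1+0 mod 2 = 0
Syndrome = 11000
Column 3 of H equals this syndrome → error at bit 3 (1-indexed).
Flip bit 3: 0111111110111000111011010001010 → 0101111110111000111011010001010
Extract data bits at positions {3,5,6,7,9,10,11,12,13,14,15,17,18,19,20,21,22,23,24,25,26,27,28,29,30,31}: 01111011100111011010001010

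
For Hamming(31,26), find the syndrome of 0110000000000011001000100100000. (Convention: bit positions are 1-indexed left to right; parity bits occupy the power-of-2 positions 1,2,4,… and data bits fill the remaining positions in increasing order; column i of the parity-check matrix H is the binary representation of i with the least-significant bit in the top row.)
Syndrome s = H · r^T (mod 2), r = 0110000000000011001000100100000:
  s[0] = (1010101010101010101010101010101)·(0110000000000011001000100100000) mod 2 = 0+0+1+0+0+0+0+0+0+0+0+0+0+0+1+0+0+0+1+0+0+0+1+0+0+0+0+0+0+0+0 mod 2 = 0
  s[1] = (0110011001100110011001100110011)·(0110000000000011001000100100000) mod 2 = 0+1+1+0+0+0+0+0+0+0+0+0+0+0+1+0+0+0+1+0+0+0+1+0+0+1+0+0+0+0+0 mod 2 = 0
  s[2] = (0001111000011110000111100001111)·(0110000000000011001000100100000) mod 2 = 0+0+0+0+0+0+0+0+0+0+0+0+0+0+1+0+0+0+0+0+0+0+1+0+0+0+0+0+0+0+0 mod 2 = 0
  s[3] = (0000000111111110000000011111111)·(0110000000000011001000100100000) mod 2 = 0+0+0+0+0+0+0+0+0+0+0+0+0+0+1+0+0+0+0+0+0+0+0+0+0+1+0+0+0+0+0 mod 2 = 0
  s[4] = (0000000000000001111111111111111)·(0110000000000011001000100100000) mod 2 = 0+0+0+0+0+0+0+0+0+0+0+0+0+0+0+1+0+0+1+0+0+0+1+0+0+1+0+0+0+0+0 mod 2 = 0
Syndrome = 00000
s = 0: no error detected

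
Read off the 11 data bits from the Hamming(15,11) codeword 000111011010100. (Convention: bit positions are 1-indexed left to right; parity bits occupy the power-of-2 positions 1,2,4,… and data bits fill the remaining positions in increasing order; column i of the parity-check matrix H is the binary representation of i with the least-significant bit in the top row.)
Parity bits occupy power-of-2 positions; data bits are at positions {3,5,6,7,9,10,11,12,13,14,15} (1-indexed).
Extract: c[3]=0 c[5]=1 c[6]=1 c[7]=0 c[9]=1 c[10]=0 c[11]=1 c[12]=0 c[13]=1 c[14]=0 c[15]=0
Data = 01101010100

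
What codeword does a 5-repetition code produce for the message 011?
Repeat each bit 5× and concatenate:
0→00000  1→11111  1→11111
Codeword = 000001111111111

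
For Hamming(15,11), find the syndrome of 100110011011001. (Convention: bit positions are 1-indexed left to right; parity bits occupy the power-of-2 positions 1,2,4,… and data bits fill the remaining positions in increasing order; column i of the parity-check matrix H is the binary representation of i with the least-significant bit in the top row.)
Syndrome s = H · r^T (mod 2), r = 100110011011001:
  s[0] = (101010101010101)·(100110011011001) mod 2 = 1+0+0+0+1+0+0+0+1+0+1+0+0+0+1 mod 2 = 1
  s[1] = (011001100110011)·(100110011011001) mod 2 = 0+0+0+0+0+0+0+0+0+0+1+0+0+0+1 mod 2 = 0
  s[2] = (000111100001111)·(100110011011001) mod 2 = 0+0+0+1+1+0+0+0+0+0+0+1+0+0+1 mod 2 = 0
  s[3] = (000000011111111)·(100110011011001) mod 2 = 0+0+0+0+0+0+0+1+1+0+1+1+0+0+1 mod 2 = 1
Syndrome = 1001
Non-zero syndrome: error at position 9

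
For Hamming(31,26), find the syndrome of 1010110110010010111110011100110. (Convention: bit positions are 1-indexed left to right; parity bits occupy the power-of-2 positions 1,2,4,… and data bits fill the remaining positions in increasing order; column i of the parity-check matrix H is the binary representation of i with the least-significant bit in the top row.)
Syndrome s = H · r^T (mod 2), r = 1010110110010010111110011100110:
  s[0] = (1010101010101010101010101010101)·(1010110110010010111110011100110) mod 2 = 1+0+1+0+1+0+0+0+1+0+0+0+0+0+1+0+1+0+1+0+1+0+0+0+1+0+0+0+1+0+0 mod 2 = 0
  s[1] = (0110011001100110011001100110011)·(1010110110010010111110011100110) mod 2 = 0+0+1+0+0+1+0+0+0+0+0+0+0+0+1+0+0+1+1+0+0+0+0+0+0+1+0+0+0+1+0 mod 2 = 1
  s[2] = (0001111000011110000111100001111)·(1010110110010010111110011100110) mod 2 = 0+0+0+0+1+1+0+0+0+0+0+1+0+0+1+0+0+0+0+1+1+0+0+0+0+0+0+0+1+1+0 mod 2 = 0
  s[3] = (0000000111111110000000011111111)·(1010110110010010111110011100110) mod 2 = 0+0+0+0+0+0+0+1+1+0+0+1+0+0+1+0+0+0+0+0+0+0+0+1+1+1+0+0+1+1+0 mod 2 = 1
  s[4] = (0000000000000001111111111111111)·(1010110110010010111110011100110) mod 2 = 0+0+0+0+0+0+0+0+0+0+0+0+0+0+0+0+1+1+1+1+1+0+0+1+1+1+0+0+1+1+0 mod 2 = 0
Syndrome = 01010
Non-zero syndrome: error at position 10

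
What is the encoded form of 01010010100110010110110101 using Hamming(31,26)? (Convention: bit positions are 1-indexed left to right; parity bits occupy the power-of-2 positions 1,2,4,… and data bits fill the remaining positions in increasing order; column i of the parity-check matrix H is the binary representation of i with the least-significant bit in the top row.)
Codeword c = d · G (mod 2), d = 01010010100110010110110101:
  c[0] = d·G[:,0] = (01010010100110010110110101)·(11011010101101010101010101) mod 2 = 0+1+0+1+0+0+1+0+1+0+0+1+0+0+0+1+0+1+0+0+0+1+0+1+0+1 mod 2 = 0
  c[1] = d·G[:,1] = (01010010100110010110110101)·(10110110011011001100110011) mod 2 = 0+0+0+1+0+0+1+0+0+0+0+0+1+0+0+0+0+1+0+0+1+1+0+0+0+1 mod 2 = 1
  c[2] = d·G[:,2] = (01010010100110010110110101)·(10000000000000000000000000) mod 2 = 0+0+0+0+0+0+0+0+0+0+0+0+0+0+0+0+0+0+0+0+0+0+0+0+0+0 mod 2 = 0
  c[3] = d·G[:,3] = (01010010100110010110110101)·(01110001111000111100001111) mod 2 = 0+1+0+1+0+0+0+0+1+0+0+0+0+0+0+1+0+1+0+0+0+0+0+1+0+1 mod 2 = 1
  c[4] = d·G[:,4] = (01010010100110010110110101)·(01000000000000000000000000) mod 2 = 0+1+0+0+0+0+0+0+0+0+0+0+0+0+0+0+0+0+0+0+0+0+0+0+0+0 mod 2 = 1
  c[5] = d·G[:,5] = (01010010100110010110110101)·(00100000000000000000000000) mod 2 = 0+0+0+0+0+0+0+0+0+0+0+0+0+0+0+0+0+0+0+0+0+0+0+0+0+0 mod 2 = 0
  c[6] = d·G[:,6] = (01010010100110010110110101)·(00010000000000000000000000) mod 2 = 0+0+0+1+0+0+0+0+0+0+0+0+0+0+0+0+0+0+0+0+0+0+0+0+0+0 mod 2 = 1
  c[7] = d·G[:,7] = (01010010100110010110110101)·(00001111111000000011111111) mod 2 = 0+0+0+0+0+0+1+0+1+0+0+0+0+0+0+0+0+0+1+0+1+1+0+1+0+1 mod 2 = 1
  c[8] = d·G[:,8] = (01010010100110010110110101)·(00001000000000000000000000) mod 2 = 0+0+0+0+0+0+0+0+0+0+0+0+0+0+0+0+0+0+0+0+0+0+0+0+0+0 mod 2 = 0
  c[9] = d·G[:,9] = (01010010100110010110110101)·(00000100000000000000000000) mod 2 = 0+0+0+0+0+0+0+0+0+0+0+0+0+0+0+0+0+0+0+0+0+0+0+0+0+0 mod 2 = 0
  c[10] = d·G[:,10] = (01010010100110010110110101)·(00000010000000000000000000) mod 2 = 0+0+0+0+0+0+1+0+0+0+0+0+0+0+0+0+0+0+0+0+0+0+0+0+0+0 mod 2 = 1
  c[11] = d·G[:,11] = (01010010100110010110110101)·(00000001000000000000000000) mod 2 = 0+0+0+0+0+0+0+0+0+0+0+0+0+0+0+0+0+0+0+0+0+0+0+0+0+0 mod 2 = 0
  c[12] = d·G[:,12] = (01010010100110010110110101)·(00000000100000000000000000) mod 2 = 0+0+0+0+0+0+0+0+1+0+0+0+0+0+0+0+0+0+0+0+0+0+0+0+0+0 mod 2 = 1
  c[13] = d·G[:,13] = (01010010100110010110110101)·(00000000010000000000000000) mod 2 = 0+0+0+0+0+0+0+0+0+0+0+0+0+0+0+0+0+0+0+0+0+0+0+0+0+0 mod 2 = 0
  c[14] = d·G[:,14] = (01010010100110010110110101)·(00000000001000000000000000) mod 2 = 0+0+0+0+0+0+0+0+0+0+0+0+0+0+0+0+0+0+0+0+0+0+0+0+0+0 mod 2 = 0
  c[15] = d·G[:,15] = (01010010100110010110110101)·(00000000000111111111111111) mod 2 = 0+0+0+0+0+0+0+0+0+0+0+1+1+0+0+1+0+1+1+0+1+1+0+1+0+1 mod 2 = 1
  c[16] = d·G[:,16] = (01010010100110010110110101)·(00000000000100000000000000) mod 2 = 0+0+0+0+0+0+0+0+0+0+0+1+0+0+0+0+0+0+0+0+0+0+0+0+0+0 mod 2 = 1
  c[17] = d·G[:,17] = (01010010100110010110110101)·(00000000000010000000000000) mod 2 = 0+0+0+0+0+0+0+0+0+0+0+0+1+0+0+0+0+0+0+0+0+0+0+0+0+0 mod 2 = 1
  c[18] = d·G[:,18] = (01010010100110010110110101)·(00000000000001000000000000) mod 2 = 0+0+0+0+0+0+0+0+0+0+0+0+0+0+0+0+0+0+0+0+0+0+0+0+0+0 mod 2 = 0
  c[19] = d·G[:,19] = (01010010100110010110110101)·(00000000000000100000000000) mod 2 = 0+0+0+0+0+0+0+0+0+0+0+0+0+0+0+0+0+0+0+0+0+0+0+0+0+0 mod 2 = 0
  c[20] = d·G[:,20] = (01010010100110010110110101)·(00000000000000010000000000) mod 2 = 0+0+0+0+0+0+0+0+0+0+0+0+0+0+0+1+0+0+0+0+0+0+0+0+0+0 mod 2 = 1
  c[21] = d·G[:,21] = (01010010100110010110110101)·(00000000000000001000000000) mod 2 = 0+0+0+0+0+0+0+0+0+0+0+0+0+0+0+0+0+0+0+0+0+0+0+0+0+0 mod 2 = 0
  c[22] = d·G[:,22] = (01010010100110010110110101)·(00000000000000000100000000) mod 2 = 0+0+0+0+0+0+0+0+0+0+0+0+0+0+0+0+0+1+0+0+0+0+0+0+0+0 mod 2 = 1
  c[23] = d·G[:,23] = (01010010100110010110110101)·(00000000000000000010000000) mod 2 = 0+0+0+0+0+0+0+0+0+0+0+0+0+0+0+0+0+0+1+0+0+0+0+0+0+0 mod 2 = 1
  c[24] = d·G[:,24] = (01010010100110010110110101)·(00000000000000000001000000) mod 2 = 0+0+0+0+0+0+0+0+0+0+0+0+0+0+0+0+0+0+0+0+0+0+0+0+0+0 mod 2 = 0
  c[25] = d·G[:,25] = (01010010100110010110110101)·(00000000000000000000100000) mod 2 = 0+0+0+0+0+0+0+0+0+0+0+0+0+0+0+0+0+0+0+0+1+0+0+0+0+0 mod 2 = 1
  c[26] = d·G[:,26] = (01010010100110010110110101)·(00000000000000000000010000) mod 2 = 0+0+0+0+0+0+0+0+0+0+0+0+0+0+0+0+0+0+0+0+0+1+0+0+0+0 mod 2 = 1
  c[27] = d·G[:,27] = (01010010100110010110110101)·(00000000000000000000001000) mod 2 = 0+0+0+0+0+0+0+0+0+0+0+0+0+0+0+0+0+0+0+0+0+0+0+0+0+0 mod 2 = 0
  c[28] = d·G[:,28] = (01010010100110010110110101)·(00000000000000000000000100) mod 2 = 0+0+0+0+0+0+0+0+0+0+0+0+0+0+0+0+0+0+0+0+0+0+0+1+0+0 mod 2 = 1
  c[29] = d·G[:,29] = (01010010100110010110110101)·(00000000000000000000000010) mod 2 = 0+0+0+0+0+0+0+0+0+0+0+0+0+0+0+0+0+0+0+0+0+0+0+0+0+0 mod 2 = 0
  c[30] = d·G[:,30] = (01010010100110010110110101)·(00000000000000000000000001) mod 2 = 0+0+0+0+0+0+0+0+0+0+0+0+0+0+0+0+0+0+0+0+0+0+0+0+0+1 mod 2 = 1
Codeword = 0101101100101001110010110110101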